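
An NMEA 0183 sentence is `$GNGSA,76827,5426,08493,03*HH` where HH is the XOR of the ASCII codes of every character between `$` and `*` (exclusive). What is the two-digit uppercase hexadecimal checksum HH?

XOR the ASCII codes of the payload characters:
  'G' = 0x47 → acc = 0x47
  'N' = 0x4E → acc = 0x09
  'G' = 0x47 → acc = 0x4E
  'S' = 0x53 → acc = 0x1D
  'A' = 0x41 → acc = 0x5C
  ',' = 0x2C → acc = 0x70
  '7' = 0x37 → acc = 0x47
  '6' = 0x36 → acc = 0x71
  '8' = 0x38 → acc = 0x49
  '2' = 0x32 → acc = 0x7B
  '7' = 0x37 → acc = 0x4C
  ',' = 0x2C → acc = 0x60
  '5' = 0x35 → acc = 0x55
  '4' = 0x34 → acc = 0x61
  '2' = 0x32 → acc = 0x53
  '6' = 0x36 → acc = 0x65
  ',' = 0x2C → acc = 0x49
  '0' = 0x30 → acc = 0x79
  '8' = 0x38 → acc = 0x41
  '4' = 0x34 → acc = 0x75
  '9' = 0x39 → acc = 0x4C
  '3' = 0x33 → acc = 0x7F
  ',' = 0x2C → acc = 0x53
  '0' = 0x30 → acc = 0x63
  '3' = 0x33 → acc = 0x50
Checksum = 0x50.

50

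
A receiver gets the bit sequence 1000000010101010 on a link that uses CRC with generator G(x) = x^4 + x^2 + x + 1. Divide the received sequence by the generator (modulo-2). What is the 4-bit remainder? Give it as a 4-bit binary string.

Modulo-2 division of 1000000010101010 by 10111:
  pos 0: 10000 XOR 10111 = 00111
  pos 2: 11100 XOR 10111 = 01011
  pos 3: 10110 XOR 10111 = 00001
  pos 7: 11010 XOR 10111 = 01101
  pos 8: 11011 XOR 10111 = 01100
  pos 9: 11000 XOR 10111 = 01111
  pos 10: 11111 XOR 10111 = 01000
  pos 11: 10000 XOR 10111 = 00111
Remainder = 0111 (nonzero — an error is detected).

0111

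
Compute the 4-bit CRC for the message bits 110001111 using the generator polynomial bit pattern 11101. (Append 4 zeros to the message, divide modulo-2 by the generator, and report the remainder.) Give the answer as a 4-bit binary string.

1111

Append 4 zeros: 1100011110000. Divide by 11101 (XOR where the leading bit is 1):
  pos 0: 11000 XOR 11101 = 00101
  pos 2: 10111 XOR 11101 = 01010
  pos 3: 10101 XOR 11101 = 01000
  pos 4: 10001 XOR 11101 = 01100
  pos 5: 11000 XOR 11101 = 00101
  pos 7: 10100 XOR 11101 = 01001
  pos 8: 10010 XOR 11101 = 01111
Remainder (last 4 bits) = 1111. This is the CRC / FCS.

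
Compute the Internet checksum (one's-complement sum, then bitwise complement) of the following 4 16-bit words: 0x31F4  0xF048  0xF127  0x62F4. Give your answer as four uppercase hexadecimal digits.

One's-complement addition (fold any carry out of bit 15 back into bit 0):
  0x31F4 + 0xF048 = 0x1223C → wrap carry → 0x223D
  0x223D + 0xF127 = 0x11364 → wrap carry → 0x1365
  0x1365 + 0x62F4 = 0x07659
One's-complement sum = 0x7659.
Checksum = ~0x7659 & 0xFFFF = 0x89A6.

89A6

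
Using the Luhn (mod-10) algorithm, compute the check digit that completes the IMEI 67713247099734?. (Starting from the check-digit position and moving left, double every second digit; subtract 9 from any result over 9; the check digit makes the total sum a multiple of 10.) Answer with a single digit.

Partial digits right→left: 4 3 7 9 9 0 7 4 2 3 1 7 7 6
Double every second digit counting from the check-digit position (so the 1st, 3rd, 5th, ... of the partial from the right).
  doubled (with −9 where >9): 8 5 9 5 4 2 5 → sum 38
  kept as-is: 3 9 0 4 3 7 6 → sum 32
Total = 38 + 32 = 70.
Check digit = (10 − (70 mod 10)) mod 10 = 0.

0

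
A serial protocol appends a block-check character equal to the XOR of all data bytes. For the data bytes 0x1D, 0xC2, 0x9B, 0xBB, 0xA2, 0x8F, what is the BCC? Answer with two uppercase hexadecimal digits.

XOR the bytes together:
  start with 0x1D
  0x1D ⊕ 0xC2 = 0xDF
  0xDF ⊕ 0x9B = 0x44
  0x44 ⊕ 0xBB = 0xFF
  0xFF ⊕ 0xA2 = 0x5D
  0x5D ⊕ 0x8F = 0xD2

D2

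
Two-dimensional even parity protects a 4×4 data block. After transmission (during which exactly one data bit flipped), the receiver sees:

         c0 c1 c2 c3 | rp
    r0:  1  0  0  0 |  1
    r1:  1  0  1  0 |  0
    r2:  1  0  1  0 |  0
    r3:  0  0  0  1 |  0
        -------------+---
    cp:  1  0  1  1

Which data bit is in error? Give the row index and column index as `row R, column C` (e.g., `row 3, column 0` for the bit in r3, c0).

Recompute each row's even parity and compare to rp:
  r0: data parity 1, sent rp 1 → ok
  r1: data parity 0, sent rp 0 → ok
  r2: data parity 0, sent rp 0 → ok
  r3: data parity 1, sent rp 0 → mismatch
Recompute each column's even parity and compare to cp:
  c0: data parity 1, sent cp 1 → ok
  c1: data parity 0, sent cp 0 → ok
  c2: data parity 0, sent cp 1 → mismatch
  c3: data parity 1, sent cp 1 → ok
Exactly one row (r3) and one column (c2) fail → the flipped bit is at their intersection.

row 3, column 2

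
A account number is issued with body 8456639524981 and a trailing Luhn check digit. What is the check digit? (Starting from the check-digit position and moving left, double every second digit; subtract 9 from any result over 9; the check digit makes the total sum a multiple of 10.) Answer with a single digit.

5

Partial digits right→left: 1 8 9 4 2 5 9 3 6 6 5 4 8
Double every second digit counting from the check-digit position (so the 1st, 3rd, 5th, ... of the partial from the right).
  doubled (with −9 where >9): 2 9 4 9 3 1 7 → sum 35
  kept as-is: 8 4 5 3 6 4 → sum 30
Total = 35 + 30 = 65.
Check digit = (10 − (65 mod 10)) mod 10 = 5.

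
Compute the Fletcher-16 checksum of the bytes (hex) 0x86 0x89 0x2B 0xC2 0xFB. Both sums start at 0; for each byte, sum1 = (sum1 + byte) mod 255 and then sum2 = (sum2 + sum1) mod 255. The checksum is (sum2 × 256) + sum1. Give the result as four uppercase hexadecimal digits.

C9F9

Running sums (mod 255):
  after byte 0 (0x86): sum1=134, sum2=134
  after byte 1 (0x89): sum1=16, sum2=150
  after byte 2 (0x2B): sum1=59, sum2=209
  after byte 3 (0xC2): sum1=253, sum2=207
  after byte 4 (0xFB): sum1=249, sum2=201
Checksum = sum2·256 + sum1 = 201·256 + 249 = 51705 = 0xC9F9.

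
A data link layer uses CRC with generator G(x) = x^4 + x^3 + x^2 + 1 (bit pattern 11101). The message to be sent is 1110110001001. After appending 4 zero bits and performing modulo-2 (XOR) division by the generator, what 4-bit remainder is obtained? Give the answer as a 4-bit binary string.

Append 4 zeros: 11101100010010000. Divide by 11101 (XOR where the leading bit is 1):
  pos 0: 11101 XOR 11101 = 00000
  pos 5: 10001 XOR 11101 = 01100
  pos 6: 11000 XOR 11101 = 00101
  pos 8: 10101 XOR 11101 = 01000
  pos 9: 10000 XOR 11101 = 01101
  pos 10: 11010 XOR 11101 = 00111
  pos 12: 11100 XOR 11101 = 00001
Remainder (last 4 bits) = 0001. This is the CRC / FCS.

0001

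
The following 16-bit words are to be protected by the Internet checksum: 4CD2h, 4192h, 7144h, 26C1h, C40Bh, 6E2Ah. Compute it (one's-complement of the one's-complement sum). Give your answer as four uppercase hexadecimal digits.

One's-complement addition (fold any carry out of bit 15 back into bit 0):
  0x4CD2 + 0x4192 = 0x08E64
  0x8E64 + 0x7144 = 0x0FFA8
  0xFFA8 + 0x26C1 = 0x12669 → wrap carry → 0x266A
  0x266A + 0xC40B = 0x0EA75
  0xEA75 + 0x6E2A = 0x1589F → wrap carry → 0x58A0
One's-complement sum = 0x58A0.
Checksum = ~0x58A0 & 0xFFFF = 0xA75F.

A75F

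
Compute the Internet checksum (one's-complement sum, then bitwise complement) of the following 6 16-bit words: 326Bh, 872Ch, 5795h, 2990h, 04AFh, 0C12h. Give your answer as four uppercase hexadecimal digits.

One's-complement addition (fold any carry out of bit 15 back into bit 0):
  0x326B + 0x872C = 0x0B997
  0xB997 + 0x5795 = 0x1112C → wrap carry → 0x112D
  0x112D + 0x2990 = 0x03ABD
  0x3ABD + 0x04AF = 0x03F6C
  0x3F6C + 0x0C12 = 0x04B7E
One's-complement sum = 0x4B7E.
Checksum = ~0x4B7E & 0xFFFF = 0xB481.

B481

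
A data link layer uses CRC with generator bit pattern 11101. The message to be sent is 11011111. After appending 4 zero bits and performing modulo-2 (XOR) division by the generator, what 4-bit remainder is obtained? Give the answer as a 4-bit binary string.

Append 4 zeros: 110111110000. Divide by 11101 (XOR where the leading bit is 1):
  pos 0: 11011 XOR 11101 = 00110
  pos 2: 11011 XOR 11101 = 00110
  pos 4: 11010 XOR 11101 = 00111
  pos 6: 11100 XOR 11101 = 00001
Remainder (last 4 bits) = 0010. This is the CRC / FCS.

0010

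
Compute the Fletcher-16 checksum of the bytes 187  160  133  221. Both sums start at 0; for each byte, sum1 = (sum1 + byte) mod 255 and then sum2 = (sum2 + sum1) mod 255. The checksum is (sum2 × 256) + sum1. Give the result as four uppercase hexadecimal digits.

Running sums (mod 255):
  after byte 0 (187): sum1=187, sum2=187
  after byte 1 (160): sum1=92, sum2=24
  after byte 2 (133): sum1=225, sum2=249
  after byte 3 (221): sum1=191, sum2=185
Checksum = sum2·256 + sum1 = 185·256 + 191 = 47551 = 0xB9BF.

B9BF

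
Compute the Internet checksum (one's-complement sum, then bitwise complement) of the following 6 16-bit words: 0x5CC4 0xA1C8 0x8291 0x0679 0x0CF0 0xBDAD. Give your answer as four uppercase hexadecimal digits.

ADCA

One's-complement addition (fold any carry out of bit 15 back into bit 0):
  0x5CC4 + 0xA1C8 = 0x0FE8C
  0xFE8C + 0x8291 = 0x1811D → wrap carry → 0x811E
  0x811E + 0x0679 = 0x08797
  0x8797 + 0x0CF0 = 0x09487
  0x9487 + 0xBDAD = 0x15234 → wrap carry → 0x5235
One's-complement sum = 0x5235.
Checksum = ~0x5235 & 0xFFFF = 0xADCA.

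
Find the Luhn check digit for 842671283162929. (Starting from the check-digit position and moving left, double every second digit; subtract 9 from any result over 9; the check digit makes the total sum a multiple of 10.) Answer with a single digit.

Partial digits right→left: 9 2 9 2 6 1 3 8 2 1 7 6 2 4 8
Double every second digit counting from the check-digit position (so the 1st, 3rd, 5th, ... of the partial from the right).
  doubled (with −9 where >9): 9 9 3 6 4 5 4 7 → sum 47
  kept as-is: 2 2 1 8 1 6 4 → sum 24
Total = 47 + 24 = 71.
Check digit = (10 − (71 mod 10)) mod 10 = 9.

9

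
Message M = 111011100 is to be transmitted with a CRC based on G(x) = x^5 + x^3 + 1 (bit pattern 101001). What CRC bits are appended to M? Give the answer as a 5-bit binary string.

01110

Append 5 zeros: 11101110000000. Divide by 101001 (XOR where the leading bit is 1):
  pos 0: 111011 XOR 101001 = 010010
  pos 1: 100101 XOR 101001 = 001100
  pos 3: 110000 XOR 101001 = 011001
  pos 4: 110010 XOR 101001 = 011011
  pos 5: 110110 XOR 101001 = 011111
  pos 6: 111110 XOR 101001 = 010111
  pos 7: 101110 XOR 101001 = 000111
Remainder (last 5 bits) = 01110. This is the CRC / FCS.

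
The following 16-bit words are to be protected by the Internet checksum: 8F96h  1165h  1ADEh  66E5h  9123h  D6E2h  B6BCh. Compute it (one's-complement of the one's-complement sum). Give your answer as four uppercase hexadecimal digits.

BE7D

One's-complement addition (fold any carry out of bit 15 back into bit 0):
  0x8F96 + 0x1165 = 0x0A0FB
  0xA0FB + 0x1ADE = 0x0BBD9
  0xBBD9 + 0x66E5 = 0x122BE → wrap carry → 0x22BF
  0x22BF + 0x9123 = 0x0B3E2
  0xB3E2 + 0xD6E2 = 0x18AC4 → wrap carry → 0x8AC5
  0x8AC5 + 0xB6BC = 0x14181 → wrap carry → 0x4182
One's-complement sum = 0x4182.
Checksum = ~0x4182 & 0xFFFF = 0xBE7D.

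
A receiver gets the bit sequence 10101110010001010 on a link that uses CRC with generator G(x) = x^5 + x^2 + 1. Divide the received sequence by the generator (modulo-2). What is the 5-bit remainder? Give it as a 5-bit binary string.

00000

Modulo-2 division of 10101110010001010 by 100101:
  pos 0: 101011 XOR 100101 = 001110
  pos 2: 111010 XOR 100101 = 011111
  pos 3: 111110 XOR 100101 = 011011
  pos 4: 110111 XOR 100101 = 010010
  pos 5: 100100 XOR 100101 = 000001
  pos 10: 100101 XOR 100101 = 000000
Remainder = 00000 (zero — the frame passes the CRC check).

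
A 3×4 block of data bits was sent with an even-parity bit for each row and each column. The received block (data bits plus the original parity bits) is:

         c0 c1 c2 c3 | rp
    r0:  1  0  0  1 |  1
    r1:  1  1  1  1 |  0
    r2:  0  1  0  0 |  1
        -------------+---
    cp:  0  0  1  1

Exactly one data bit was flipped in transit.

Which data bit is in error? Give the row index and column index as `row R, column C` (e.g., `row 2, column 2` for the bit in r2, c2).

row 0, column 3

Recompute each row's even parity and compare to rp:
  r0: data parity 0, sent rp 1 → mismatch
  r1: data parity 0, sent rp 0 → ok
  r2: data parity 1, sent rp 1 → ok
Recompute each column's even parity and compare to cp:
  c0: data parity 0, sent cp 0 → ok
  c1: data parity 0, sent cp 0 → ok
  c2: data parity 1, sent cp 1 → ok
  c3: data parity 0, sent cp 1 → mismatch
Exactly one row (r0) and one column (c3) fail → the flipped bit is at their intersection.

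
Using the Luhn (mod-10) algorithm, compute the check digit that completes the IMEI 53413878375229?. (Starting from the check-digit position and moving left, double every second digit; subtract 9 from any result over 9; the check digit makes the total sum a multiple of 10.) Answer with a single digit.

Partial digits right→left: 9 2 2 5 7 3 8 7 8 3 1 4 3 5
Double every second digit counting from the check-digit position (so the 1st, 3rd, 5th, ... of the partial from the right).
  doubled (with −9 where >9): 9 4 5 7 7 2 6 → sum 40
  kept as-is: 2 5 3 7 3 4 5 → sum 29
Total = 40 + 29 = 69.
Check digit = (10 − (69 mod 10)) mod 10 = 1.

1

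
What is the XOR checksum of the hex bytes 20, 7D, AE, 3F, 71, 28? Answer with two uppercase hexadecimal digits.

95

XOR the bytes together:
  start with 0x20
  0x20 ⊕ 0x7D = 0x5D
  0x5D ⊕ 0xAE = 0xF3
  0xF3 ⊕ 0x3F = 0xCC
  0xCC ⊕ 0x71 = 0xBD
  0xBD ⊕ 0x28 = 0x95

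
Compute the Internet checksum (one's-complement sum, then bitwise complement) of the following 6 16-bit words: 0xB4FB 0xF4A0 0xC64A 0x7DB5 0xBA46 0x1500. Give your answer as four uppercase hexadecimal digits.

One's-complement addition (fold any carry out of bit 15 back into bit 0):
  0xB4FB + 0xF4A0 = 0x1A99B → wrap carry → 0xA99C
  0xA99C + 0xC64A = 0x16FE6 → wrap carry → 0x6FE7
  0x6FE7 + 0x7DB5 = 0x0ED9C
  0xED9C + 0xBA46 = 0x1A7E2 → wrap carry → 0xA7E3
  0xA7E3 + 0x1500 = 0x0BCE3
One's-complement sum = 0xBCE3.
Checksum = ~0xBCE3 & 0xFFFF = 0x431C.

431C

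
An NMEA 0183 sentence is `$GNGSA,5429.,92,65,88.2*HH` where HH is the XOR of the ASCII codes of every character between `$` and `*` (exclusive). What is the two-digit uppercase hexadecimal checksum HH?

6C

XOR the ASCII codes of the payload characters:
  'G' = 0x47 → acc = 0x47
  'N' = 0x4E → acc = 0x09
  'G' = 0x47 → acc = 0x4E
  'S' = 0x53 → acc = 0x1D
  'A' = 0x41 → acc = 0x5C
  ',' = 0x2C → acc = 0x70
  '5' = 0x35 → acc = 0x45
  '4' = 0x34 → acc = 0x71
  '2' = 0x32 → acc = 0x43
  '9' = 0x39 → acc = 0x7A
  '.' = 0x2E → acc = 0x54
  ',' = 0x2C → acc = 0x78
  '9' = 0x39 → acc = 0x41
  '2' = 0x32 → acc = 0x73
  ',' = 0x2C → acc = 0x5F
  '6' = 0x36 → acc = 0x69
  '5' = 0x35 → acc = 0x5C
  ',' = 0x2C → acc = 0x70
  '8' = 0x38 → acc = 0x48
  '8' = 0x38 → acc = 0x70
  '.' = 0x2E → acc = 0x5E
  '2' = 0x32 → acc = 0x6C
Checksum = 0x6C.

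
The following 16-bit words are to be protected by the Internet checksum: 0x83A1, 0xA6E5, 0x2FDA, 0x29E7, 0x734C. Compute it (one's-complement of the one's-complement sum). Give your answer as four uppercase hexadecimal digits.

086B

One's-complement addition (fold any carry out of bit 15 back into bit 0):
  0x83A1 + 0xA6E5 = 0x12A86 → wrap carry → 0x2A87
  0x2A87 + 0x2FDA = 0x05A61
  0x5A61 + 0x29E7 = 0x08448
  0x8448 + 0x734C = 0x0F794
One's-complement sum = 0xF794.
Checksum = ~0xF794 & 0xFFFF = 0x086B.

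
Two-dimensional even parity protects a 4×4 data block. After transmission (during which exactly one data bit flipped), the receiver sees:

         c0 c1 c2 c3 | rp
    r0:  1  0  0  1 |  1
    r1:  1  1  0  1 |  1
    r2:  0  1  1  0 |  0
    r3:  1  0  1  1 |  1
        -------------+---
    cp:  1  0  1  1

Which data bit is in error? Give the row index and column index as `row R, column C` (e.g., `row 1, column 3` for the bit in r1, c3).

row 0, column 2

Recompute each row's even parity and compare to rp:
  r0: data parity 0, sent rp 1 → mismatch
  r1: data parity 1, sent rp 1 → ok
  r2: data parity 0, sent rp 0 → ok
  r3: data parity 1, sent rp 1 → ok
Recompute each column's even parity and compare to cp:
  c0: data parity 1, sent cp 1 → ok
  c1: data parity 0, sent cp 0 → ok
  c2: data parity 0, sent cp 1 → mismatch
  c3: data parity 1, sent cp 1 → ok
Exactly one row (r0) and one column (c2) fail → the flipped bit is at their intersection.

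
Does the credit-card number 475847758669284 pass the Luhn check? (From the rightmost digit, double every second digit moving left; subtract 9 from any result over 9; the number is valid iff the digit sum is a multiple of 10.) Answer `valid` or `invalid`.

From the right, keep odd positions and double even positions (subtract 9 from any doubled value over 9):
  doubled (positions 2,4,...): 7 9 3 1 5 7 5 → sum 37
  kept (positions 1,3,...): 4 2 6 8 7 4 5 4 → sum 40
Total = 77.
77 mod 10 = 7, so the number is invalid.

invalid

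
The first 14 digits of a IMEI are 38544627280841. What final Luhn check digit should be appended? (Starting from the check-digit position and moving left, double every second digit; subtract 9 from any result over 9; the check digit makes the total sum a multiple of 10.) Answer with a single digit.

1

Partial digits right→left: 1 4 8 0 8 2 7 2 6 4 4 5 8 3
Double every second digit counting from the check-digit position (so the 1st, 3rd, 5th, ... of the partial from the right).
  doubled (with −9 where >9): 2 7 7 5 3 8 7 → sum 39
  kept as-is: 4 0 2 2 4 5 3 → sum 20
Total = 39 + 20 = 59.
Check digit = (10 − (59 mod 10)) mod 10 = 1.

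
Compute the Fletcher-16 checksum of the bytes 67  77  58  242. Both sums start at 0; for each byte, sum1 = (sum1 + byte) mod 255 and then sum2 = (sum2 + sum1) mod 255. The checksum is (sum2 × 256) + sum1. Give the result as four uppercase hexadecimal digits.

Running sums (mod 255):
  after byte 0 (67): sum1=67, sum2=67
  after byte 1 (77): sum1=144, sum2=211
  after byte 2 (58): sum1=202, sum2=158
  after byte 3 (242): sum1=189, sum2=92
Checksum = sum2·256 + sum1 = 92·256 + 189 = 23741 = 0x5CBD.

5CBD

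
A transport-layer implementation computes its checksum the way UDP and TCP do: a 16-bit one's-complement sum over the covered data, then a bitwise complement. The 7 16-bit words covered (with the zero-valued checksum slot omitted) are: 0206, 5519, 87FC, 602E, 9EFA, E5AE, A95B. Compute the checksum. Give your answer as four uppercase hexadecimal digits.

One's-complement addition (fold any carry out of bit 15 back into bit 0):
  0x0206 + 0x5519 = 0x0571F
  0x571F + 0x87FC = 0x0DF1B
  0xDF1B + 0x602E = 0x13F49 → wrap carry → 0x3F4A
  0x3F4A + 0x9EFA = 0x0DE44
  0xDE44 + 0xE5AE = 0x1C3F2 → wrap carry → 0xC3F3
  0xC3F3 + 0xA95B = 0x16D4E → wrap carry → 0x6D4F
One's-complement sum = 0x6D4F.
Checksum = ~0x6D4F & 0xFFFF = 0x92B0.

92B0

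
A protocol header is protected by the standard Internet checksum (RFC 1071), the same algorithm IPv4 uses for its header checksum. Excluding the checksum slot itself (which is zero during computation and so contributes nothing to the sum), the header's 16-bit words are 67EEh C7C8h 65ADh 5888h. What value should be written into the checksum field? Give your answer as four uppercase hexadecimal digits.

1213

One's-complement addition (fold any carry out of bit 15 back into bit 0):
  0x67EE + 0xC7C8 = 0x12FB6 → wrap carry → 0x2FB7
  0x2FB7 + 0x65AD = 0x09564
  0x9564 + 0x5888 = 0x0EDEC
One's-complement sum = 0xEDEC.
Checksum = ~0xEDEC & 0xFFFF = 0x1213.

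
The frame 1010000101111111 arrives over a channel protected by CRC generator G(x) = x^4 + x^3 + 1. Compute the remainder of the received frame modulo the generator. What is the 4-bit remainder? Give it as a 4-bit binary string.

1011

Modulo-2 division of 1010000101111111 by 11001:
  pos 0: 10100 XOR 11001 = 01101
  pos 1: 11010 XOR 11001 = 00011
  pos 4: 11010 XOR 11001 = 00011
  pos 7: 11111 XOR 11001 = 00110
  pos 9: 11011 XOR 11001 = 00010
Remainder = 1011 (nonzero — an error is detected).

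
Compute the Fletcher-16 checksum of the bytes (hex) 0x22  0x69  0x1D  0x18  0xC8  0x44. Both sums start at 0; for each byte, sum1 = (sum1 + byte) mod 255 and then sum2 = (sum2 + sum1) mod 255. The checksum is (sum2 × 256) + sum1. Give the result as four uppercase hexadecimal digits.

Running sums (mod 255):
  after byte 0 (0x22): sum1=34, sum2=34
  after byte 1 (0x69): sum1=139, sum2=173
  after byte 2 (0x1D): sum1=168, sum2=86
  after byte 3 (0x18): sum1=192, sum2=23
  after byte 4 (0xC8): sum1=137, sum2=160
  after byte 5 (0x44): sum1=205, sum2=110
Checksum = sum2·256 + sum1 = 110·256 + 205 = 28365 = 0x6ECD.

6ECD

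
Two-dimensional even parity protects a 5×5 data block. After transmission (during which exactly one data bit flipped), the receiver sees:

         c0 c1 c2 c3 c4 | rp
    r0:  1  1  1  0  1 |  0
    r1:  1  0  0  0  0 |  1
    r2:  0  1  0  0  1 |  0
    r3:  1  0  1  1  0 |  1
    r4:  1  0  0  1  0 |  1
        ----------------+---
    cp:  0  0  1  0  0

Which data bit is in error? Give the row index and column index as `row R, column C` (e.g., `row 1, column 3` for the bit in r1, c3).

Recompute each row's even parity and compare to rp:
  r0: data parity 0, sent rp 0 → ok
  r1: data parity 1, sent rp 1 → ok
  r2: data parity 0, sent rp 0 → ok
  r3: data parity 1, sent rp 1 → ok
  r4: data parity 0, sent rp 1 → mismatch
Recompute each column's even parity and compare to cp:
  c0: data parity 0, sent cp 0 → ok
  c1: data parity 0, sent cp 0 → ok
  c2: data parity 0, sent cp 1 → mismatch
  c3: data parity 0, sent cp 0 → ok
  c4: data parity 0, sent cp 0 → ok
Exactly one row (r4) and one column (c2) fail → the flipped bit is at their intersection.

row 4, column 2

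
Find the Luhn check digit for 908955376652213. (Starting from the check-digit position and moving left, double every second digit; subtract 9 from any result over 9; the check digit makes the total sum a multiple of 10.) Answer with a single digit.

3

Partial digits right→left: 3 1 2 2 5 6 6 7 3 5 5 9 8 0 9
Double every second digit counting from the check-digit position (so the 1st, 3rd, 5th, ... of the partial from the right).
  doubled (with −9 where >9): 6 4 1 3 6 1 7 9 → sum 37
  kept as-is: 1 2 6 7 5 9 0 → sum 30
Total = 37 + 30 = 67.
Check digit = (10 − (67 mod 10)) mod 10 = 3.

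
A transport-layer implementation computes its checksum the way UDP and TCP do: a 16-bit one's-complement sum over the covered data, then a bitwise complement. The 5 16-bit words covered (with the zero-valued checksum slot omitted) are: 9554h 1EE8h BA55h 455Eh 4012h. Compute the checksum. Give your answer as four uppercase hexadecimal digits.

0BFD

One's-complement addition (fold any carry out of bit 15 back into bit 0):
  0x9554 + 0x1EE8 = 0x0B43C
  0xB43C + 0xBA55 = 0x16E91 → wrap carry → 0x6E92
  0x6E92 + 0x455E = 0x0B3F0
  0xB3F0 + 0x4012 = 0x0F402
One's-complement sum = 0xF402.
Checksum = ~0xF402 & 0xFFFF = 0x0BFD.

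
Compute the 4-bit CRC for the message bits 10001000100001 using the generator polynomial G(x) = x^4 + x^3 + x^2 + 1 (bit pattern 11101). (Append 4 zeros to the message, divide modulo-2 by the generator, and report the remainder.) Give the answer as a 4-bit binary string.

Append 4 zeros: 100010001000010000. Divide by 11101 (XOR where the leading bit is 1):
  pos 0: 10001 XOR 11101 = 01100
  pos 1: 11000 XOR 11101 = 00101
  pos 3: 10100 XOR 11101 = 01001
  pos 4: 10011 XOR 11101 = 01110
  pos 5: 11100 XOR 11101 = 00001
  pos 9: 10001 XOR 11101 = 01100
  pos 10: 11000 XOR 11101 = 00101
  pos 12: 10100 XOR 11101 = 01001
  pos 13: 10010 XOR 11101 = 01111
Remainder (last 4 bits) = 1111. This is the CRC / FCS.

1111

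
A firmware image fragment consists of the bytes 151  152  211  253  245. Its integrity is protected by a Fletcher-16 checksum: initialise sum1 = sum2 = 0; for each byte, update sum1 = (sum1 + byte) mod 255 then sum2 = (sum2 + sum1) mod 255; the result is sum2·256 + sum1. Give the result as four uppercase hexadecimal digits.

C5F7

Running sums (mod 255):
  after byte 0 (151): sum1=151, sum2=151
  after byte 1 (152): sum1=48, sum2=199
  after byte 2 (211): sum1=4, sum2=203
  after byte 3 (253): sum1=2, sum2=205
  after byte 4 (245): sum1=247, sum2=197
Checksum = sum2·256 + sum1 = 197·256 + 247 = 50679 = 0xC5F7.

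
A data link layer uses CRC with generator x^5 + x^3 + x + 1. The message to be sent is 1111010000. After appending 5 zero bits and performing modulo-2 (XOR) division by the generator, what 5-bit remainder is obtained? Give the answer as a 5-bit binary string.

Append 5 zeros: 111101000000000. Divide by 101011 (XOR where the leading bit is 1):
  pos 0: 111101 XOR 101011 = 010110
  pos 1: 101100 XOR 101011 = 000111
  pos 4: 111000 XOR 101011 = 010011
  pos 5: 100110 XOR 101011 = 001101
  pos 7: 110100 XOR 101011 = 011111
  pos 8: 111110 XOR 101011 = 010101
  pos 9: 101010 XOR 101011 = 000001
Remainder (last 5 bits) = 00001. This is the CRC / FCS.

00001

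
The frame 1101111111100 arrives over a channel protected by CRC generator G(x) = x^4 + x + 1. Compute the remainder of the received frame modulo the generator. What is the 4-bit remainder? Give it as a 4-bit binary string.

Modulo-2 division of 1101111111100 by 10011:
  pos 0: 11011 XOR 10011 = 01000
  pos 1: 10001 XOR 10011 = 00010
  pos 4: 10111 XOR 10011 = 00100
  pos 6: 10011 XOR 10011 = 00000
Remainder = 0000 (zero — the frame passes the CRC check).

0000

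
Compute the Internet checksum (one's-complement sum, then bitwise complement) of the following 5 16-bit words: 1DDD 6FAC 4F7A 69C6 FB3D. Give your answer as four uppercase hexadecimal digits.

BDF7

One's-complement addition (fold any carry out of bit 15 back into bit 0):
  0x1DDD + 0x6FAC = 0x08D89
  0x8D89 + 0x4F7A = 0x0DD03
  0xDD03 + 0x69C6 = 0x146C9 → wrap carry → 0x46CA
  0x46CA + 0xFB3D = 0x14207 → wrap carry → 0x4208
One's-complement sum = 0x4208.
Checksum = ~0x4208 & 0xFFFF = 0xBDF7.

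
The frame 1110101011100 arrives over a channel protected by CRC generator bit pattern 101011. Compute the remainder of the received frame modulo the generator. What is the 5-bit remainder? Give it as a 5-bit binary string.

Modulo-2 division of 1110101011100 by 101011:
  pos 0: 111010 XOR 101011 = 010001
  pos 1: 100011 XOR 101011 = 001000
  pos 3: 100001 XOR 101011 = 001010
  pos 5: 101011 XOR 101011 = 000000
Remainder = 00000 (zero — the frame passes the CRC check).

00000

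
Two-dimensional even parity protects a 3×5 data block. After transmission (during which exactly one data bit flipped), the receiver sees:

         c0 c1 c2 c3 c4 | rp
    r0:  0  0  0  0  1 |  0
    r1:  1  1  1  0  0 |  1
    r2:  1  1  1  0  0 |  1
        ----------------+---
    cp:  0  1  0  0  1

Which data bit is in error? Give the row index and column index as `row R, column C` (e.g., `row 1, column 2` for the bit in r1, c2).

Recompute each row's even parity and compare to rp:
  r0: data parity 1, sent rp 0 → mismatch
  r1: data parity 1, sent rp 1 → ok
  r2: data parity 1, sent rp 1 → ok
Recompute each column's even parity and compare to cp:
  c0: data parity 0, sent cp 0 → ok
  c1: data parity 0, sent cp 1 → mismatch
  c2: data parity 0, sent cp 0 → ok
  c3: data parity 0, sent cp 0 → ok
  c4: data parity 1, sent cp 1 → ok
Exactly one row (r0) and one column (c1) fail → the flipped bit is at their intersection.

row 0, column 1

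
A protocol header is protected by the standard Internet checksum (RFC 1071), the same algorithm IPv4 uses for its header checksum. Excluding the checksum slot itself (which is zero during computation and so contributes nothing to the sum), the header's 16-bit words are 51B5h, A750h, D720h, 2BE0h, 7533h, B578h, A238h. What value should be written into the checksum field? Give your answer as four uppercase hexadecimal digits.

One's-complement addition (fold any carry out of bit 15 back into bit 0):
  0x51B5 + 0xA750 = 0x0F905
  0xF905 + 0xD720 = 0x1D025 → wrap carry → 0xD026
  0xD026 + 0x2BE0 = 0x0FC06
  0xFC06 + 0x7533 = 0x17139 → wrap carry → 0x713A
  0x713A + 0xB578 = 0x126B2 → wrap carry → 0x26B3
  0x26B3 + 0xA238 = 0x0C8EB
One's-complement sum = 0xC8EB.
Checksum = ~0xC8EB & 0xFFFF = 0x3714.

3714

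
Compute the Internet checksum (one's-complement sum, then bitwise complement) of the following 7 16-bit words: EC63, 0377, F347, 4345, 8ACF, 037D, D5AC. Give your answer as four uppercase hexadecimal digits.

759E

One's-complement addition (fold any carry out of bit 15 back into bit 0):
  0xEC63 + 0x0377 = 0x0EFDA
  0xEFDA + 0xF347 = 0x1E321 → wrap carry → 0xE322
  0xE322 + 0x4345 = 0x12667 → wrap carry → 0x2668
  0x2668 + 0x8ACF = 0x0B137
  0xB137 + 0x037D = 0x0B4B4
  0xB4B4 + 0xD5AC = 0x18A60 → wrap carry → 0x8A61
One's-complement sum = 0x8A61.
Checksum = ~0x8A61 & 0xFFFF = 0x759E.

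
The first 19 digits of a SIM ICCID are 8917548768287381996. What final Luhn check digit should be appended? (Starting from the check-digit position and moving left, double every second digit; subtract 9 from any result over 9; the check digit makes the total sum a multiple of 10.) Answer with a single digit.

6

Partial digits right→left: 6 9 9 1 8 3 7 8 2 8 6 7 8 4 5 7 1 9 8
Double every second digit counting from the check-digit position (so the 1st, 3rd, 5th, ... of the partial from the right).
  doubled (with −9 where >9): 3 9 7 5 4 3 7 1 2 7 → sum 48
  kept as-is: 9 1 3 8 8 7 4 7 9 → sum 56
Total = 48 + 56 = 104.
Check digit = (10 − (104 mod 10)) mod 10 = 6.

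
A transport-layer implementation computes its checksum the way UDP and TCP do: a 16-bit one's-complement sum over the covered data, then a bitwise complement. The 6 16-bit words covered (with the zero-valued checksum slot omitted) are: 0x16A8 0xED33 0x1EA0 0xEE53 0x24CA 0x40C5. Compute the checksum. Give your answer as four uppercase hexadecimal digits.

One's-complement addition (fold any carry out of bit 15 back into bit 0):
  0x16A8 + 0xED33 = 0x103DB → wrap carry → 0x03DC
  0x03DC + 0x1EA0 = 0x0227C
  0x227C + 0xEE53 = 0x110CF → wrap carry → 0x10D0
  0x10D0 + 0x24CA = 0x0359A
  0x359A + 0x40C5 = 0x0765F
One's-complement sum = 0x765F.
Checksum = ~0x765F & 0xFFFF = 0x89A0.

89A0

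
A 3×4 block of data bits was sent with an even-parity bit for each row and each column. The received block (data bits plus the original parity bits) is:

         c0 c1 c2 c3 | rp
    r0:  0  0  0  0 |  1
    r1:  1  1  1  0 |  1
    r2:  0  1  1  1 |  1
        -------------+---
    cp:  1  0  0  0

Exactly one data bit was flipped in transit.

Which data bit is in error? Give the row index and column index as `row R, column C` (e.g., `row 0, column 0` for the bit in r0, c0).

Recompute each row's even parity and compare to rp:
  r0: data parity 0, sent rp 1 → mismatch
  r1: data parity 1, sent rp 1 → ok
  r2: data parity 1, sent rp 1 → ok
Recompute each column's even parity and compare to cp:
  c0: data parity 1, sent cp 1 → ok
  c1: data parity 0, sent cp 0 → ok
  c2: data parity 0, sent cp 0 → ok
  c3: data parity 1, sent cp 0 → mismatch
Exactly one row (r0) and one column (c3) fail → the flipped bit is at their intersection.

row 0, column 3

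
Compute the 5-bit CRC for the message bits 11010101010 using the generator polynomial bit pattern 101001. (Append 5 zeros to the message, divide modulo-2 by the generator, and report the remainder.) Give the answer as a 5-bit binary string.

Append 5 zeros: 1101010101000000. Divide by 101001 (XOR where the leading bit is 1):
  pos 0: 110101 XOR 101001 = 011100
  pos 1: 111000 XOR 101001 = 010001
  pos 2: 100011 XOR 101001 = 001010
  pos 4: 101001 XOR 101001 = 000000
Remainder (last 5 bits) = 00000. This is the CRC / FCS.

00000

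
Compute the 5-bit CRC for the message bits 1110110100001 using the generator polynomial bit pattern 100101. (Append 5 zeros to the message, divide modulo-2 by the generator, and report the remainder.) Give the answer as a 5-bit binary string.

Append 5 zeros: 111011010000100000. Divide by 100101 (XOR where the leading bit is 1):
  pos 0: 111011 XOR 100101 = 011110
  pos 1: 111100 XOR 100101 = 011001
  pos 2: 110011 XOR 100101 = 010110
  pos 3: 101100 XOR 100101 = 001001
  pos 5: 100100 XOR 100101 = 000001
  pos 10: 101000 XOR 100101 = 001101
  pos 12: 110100 XOR 100101 = 010001
Remainder (last 5 bits) = 10001. This is the CRC / FCS.

10001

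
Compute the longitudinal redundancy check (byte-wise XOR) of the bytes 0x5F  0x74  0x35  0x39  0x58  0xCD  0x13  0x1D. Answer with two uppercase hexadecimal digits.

XOR the bytes together:
  start with 0x5F
  0x5F ⊕ 0x74 = 0x2B
  0x2B ⊕ 0x35 = 0x1E
  0x1E ⊕ 0x39 = 0x27
  0x27 ⊕ 0x58 = 0x7F
  0x7F ⊕ 0xCD = 0xB2
  0xB2 ⊕ 0x13 = 0xA1
  0xA1 ⊕ 0x1D = 0xBC

BC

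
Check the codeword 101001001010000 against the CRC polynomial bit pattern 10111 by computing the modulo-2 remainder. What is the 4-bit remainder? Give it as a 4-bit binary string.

0111

Modulo-2 division of 101001001010000 by 10111:
  pos 0: 10100 XOR 10111 = 00011
  pos 3: 11100 XOR 10111 = 01011
  pos 4: 10111 XOR 10111 = 00000
  pos 10: 10000 XOR 10111 = 00111
Remainder = 0111 (nonzero — an error is detected).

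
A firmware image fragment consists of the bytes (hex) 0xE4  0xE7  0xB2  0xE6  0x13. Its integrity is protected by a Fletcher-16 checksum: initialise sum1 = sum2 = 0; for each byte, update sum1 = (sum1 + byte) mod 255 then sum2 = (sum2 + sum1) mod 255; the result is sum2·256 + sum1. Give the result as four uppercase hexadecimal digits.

Running sums (mod 255):
  after byte 0 (0xE4): sum1=228, sum2=228
  after byte 1 (0xE7): sum1=204, sum2=177
  after byte 2 (0xB2): sum1=127, sum2=49
  after byte 3 (0xE6): sum1=102, sum2=151
  after byte 4 (0x13): sum1=121, sum2=17
Checksum = sum2·256 + sum1 = 17·256 + 121 = 4473 = 0x1179.

1179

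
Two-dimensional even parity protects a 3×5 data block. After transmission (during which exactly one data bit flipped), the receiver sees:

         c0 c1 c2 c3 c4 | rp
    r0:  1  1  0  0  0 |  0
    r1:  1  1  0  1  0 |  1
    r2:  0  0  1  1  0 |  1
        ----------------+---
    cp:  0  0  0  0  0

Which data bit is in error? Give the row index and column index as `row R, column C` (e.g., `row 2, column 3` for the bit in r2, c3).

Recompute each row's even parity and compare to rp:
  r0: data parity 0, sent rp 0 → ok
  r1: data parity 1, sent rp 1 → ok
  r2: data parity 0, sent rp 1 → mismatch
Recompute each column's even parity and compare to cp:
  c0: data parity 0, sent cp 0 → ok
  c1: data parity 0, sent cp 0 → ok
  c2: data parity 1, sent cp 0 → mismatch
  c3: data parity 0, sent cp 0 → ok
  c4: data parity 0, sent cp 0 → ok
Exactly one row (r2) and one column (c2) fail → the flipped bit is at their intersection.

row 2, column 2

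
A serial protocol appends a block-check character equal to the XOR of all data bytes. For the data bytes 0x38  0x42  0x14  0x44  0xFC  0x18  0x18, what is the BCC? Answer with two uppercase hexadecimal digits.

XOR the bytes together:
  start with 0x38
  0x38 ⊕ 0x42 = 0x7A
  0x7A ⊕ 0x14 = 0x6E
  0x6E ⊕ 0x44 = 0x2A
  0x2A ⊕ 0xFC = 0xD6
  0xD6 ⊕ 0x18 = 0xCE
  0xCE ⊕ 0x18 = 0xD6

D6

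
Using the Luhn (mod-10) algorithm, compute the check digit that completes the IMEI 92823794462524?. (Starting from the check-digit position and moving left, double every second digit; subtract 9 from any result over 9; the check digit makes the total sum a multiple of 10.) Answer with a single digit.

0

Partial digits right→left: 4 2 5 2 6 4 4 9 7 3 2 8 2 9
Double every second digit counting from the check-digit position (so the 1st, 3rd, 5th, ... of the partial from the right).
  doubled (with −9 where >9): 8 1 3 8 5 4 4 → sum 33
  kept as-is: 2 2 4 9 3 8 9 → sum 37
Total = 33 + 37 = 70.
Check digit = (10 − (70 mod 10)) mod 10 = 0.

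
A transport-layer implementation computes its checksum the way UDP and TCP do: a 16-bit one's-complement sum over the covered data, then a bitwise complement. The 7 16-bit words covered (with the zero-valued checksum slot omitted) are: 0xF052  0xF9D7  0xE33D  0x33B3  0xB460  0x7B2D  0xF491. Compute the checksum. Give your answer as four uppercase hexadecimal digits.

DAC3

One's-complement addition (fold any carry out of bit 15 back into bit 0):
  0xF052 + 0xF9D7 = 0x1EA29 → wrap carry → 0xEA2A
  0xEA2A + 0xE33D = 0x1CD67 → wrap carry → 0xCD68
  0xCD68 + 0x33B3 = 0x1011B → wrap carry → 0x011C
  0x011C + 0xB460 = 0x0B57C
  0xB57C + 0x7B2D = 0x130A9 → wrap carry → 0x30AA
  0x30AA + 0xF491 = 0x1253B → wrap carry → 0x253C
One's-complement sum = 0x253C.
Checksum = ~0x253C & 0xFFFF = 0xDAC3.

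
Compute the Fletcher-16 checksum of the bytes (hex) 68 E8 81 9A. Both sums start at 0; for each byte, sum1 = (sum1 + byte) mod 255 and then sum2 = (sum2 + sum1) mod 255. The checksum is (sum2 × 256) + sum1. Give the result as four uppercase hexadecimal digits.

F96D

Running sums (mod 255):
  after byte 0 (68): sum1=104, sum2=104
  after byte 1 (E8): sum1=81, sum2=185
  after byte 2 (81): sum1=210, sum2=140
  after byte 3 (9A): sum1=109, sum2=249
Checksum = sum2·256 + sum1 = 249·256 + 109 = 63853 = 0xF96D.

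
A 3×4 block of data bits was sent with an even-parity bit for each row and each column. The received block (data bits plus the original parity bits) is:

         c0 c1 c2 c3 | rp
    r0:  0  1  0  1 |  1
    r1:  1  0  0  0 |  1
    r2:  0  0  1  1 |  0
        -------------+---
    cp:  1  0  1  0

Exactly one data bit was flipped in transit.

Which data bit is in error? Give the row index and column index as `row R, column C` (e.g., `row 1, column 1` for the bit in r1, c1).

row 0, column 1

Recompute each row's even parity and compare to rp:
  r0: data parity 0, sent rp 1 → mismatch
  r1: data parity 1, sent rp 1 → ok
  r2: data parity 0, sent rp 0 → ok
Recompute each column's even parity and compare to cp:
  c0: data parity 1, sent cp 1 → ok
  c1: data parity 1, sent cp 0 → mismatch
  c2: data parity 1, sent cp 1 → ok
  c3: data parity 0, sent cp 0 → ok
Exactly one row (r0) and one column (c1) fail → the flipped bit is at their intersection.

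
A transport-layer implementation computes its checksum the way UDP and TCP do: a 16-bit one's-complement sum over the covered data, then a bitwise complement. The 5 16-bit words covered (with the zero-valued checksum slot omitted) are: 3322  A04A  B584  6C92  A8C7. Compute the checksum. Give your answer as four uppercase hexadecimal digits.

61B4

One's-complement addition (fold any carry out of bit 15 back into bit 0):
  0x3322 + 0xA04A = 0x0D36C
  0xD36C + 0xB584 = 0x188F0 → wrap carry → 0x88F1
  0x88F1 + 0x6C92 = 0x0F583
  0xF583 + 0xA8C7 = 0x19E4A → wrap carry → 0x9E4B
One's-complement sum = 0x9E4B.
Checksum = ~0x9E4B & 0xFFFF = 0x61B4.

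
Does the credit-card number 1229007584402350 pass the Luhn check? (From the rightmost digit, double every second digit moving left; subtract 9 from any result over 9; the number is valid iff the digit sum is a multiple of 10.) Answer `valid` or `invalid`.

From the right, keep odd positions and double even positions (subtract 9 from any doubled value over 9):
  doubled (positions 2,4,...): 1 4 8 7 5 0 4 2 → sum 31
  kept (positions 1,3,...): 0 3 0 4 5 0 9 2 → sum 23
Total = 54.
54 mod 10 = 4, so the number is invalid.

invalid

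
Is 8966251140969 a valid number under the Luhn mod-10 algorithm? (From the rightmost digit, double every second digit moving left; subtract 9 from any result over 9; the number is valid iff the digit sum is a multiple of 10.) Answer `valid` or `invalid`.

invalid

From the right, keep odd positions and double even positions (subtract 9 from any doubled value over 9):
  doubled (positions 2,4,...): 3 0 2 1 3 9 → sum 18
  kept (positions 1,3,...): 9 9 4 1 2 6 8 → sum 39
Total = 57.
57 mod 10 = 7, so the number is invalid.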